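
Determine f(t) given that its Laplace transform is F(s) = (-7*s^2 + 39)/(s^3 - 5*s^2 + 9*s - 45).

Factor the denominator: s^3 - 5*s^2 + 9*s - 45 = (s - 5)*(s^2 + 9).
Partial fraction decomposition gives [-4/(s - 5)] + [-3*s/(s^2 + 9)] + [-15/(s^2 + 9)].
Invert each term: -4/(s - 5) ↔ -4e^(5t); -3·s/(s^2 + 9) ↔ -3cos(3t); -5·3/(s^2 + 9) ↔ -5sin(3t).

f(t) = -4*exp(5*t) - 5*sin(3*t) - 3*cos(3*t)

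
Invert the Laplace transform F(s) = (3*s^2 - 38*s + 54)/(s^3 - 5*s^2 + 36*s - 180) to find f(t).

Factor the denominator: s^3 - 5*s^2 + 36*s - 180 = (s - 5)*(s^2 + 36).
Partial fraction decomposition gives [-1/(s - 5)] + [4*s/(s^2 + 36)] + [-18/(s^2 + 36)].
Invert each term: -1/(s - 5) ↔ -e^(5t); 4·s/(s^2 + 36) ↔ 4cos(6t); -3·6/(s^2 + 36) ↔ -3sin(6t).

f(t) = -exp(5*t) - 3*sin(6*t) + 4*cos(6*t)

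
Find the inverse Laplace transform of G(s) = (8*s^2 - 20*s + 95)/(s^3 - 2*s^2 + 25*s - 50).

Factor the denominator: s^3 - 2*s^2 + 25*s - 50 = (s - 2)*(s^2 + 25).
Partial fraction decomposition gives [3/(s - 2)] + [5*s/(s^2 + 25)] + [-10/(s^2 + 25)].
Invert each term: 3/(s - 2) ↔ 3e^(2t); 5·s/(s^2 + 25) ↔ 5cos(5t); -2·5/(s^2 + 25) ↔ -2sin(5t).

3*exp(2*t) - 2*sin(5*t) + 5*cos(5*t)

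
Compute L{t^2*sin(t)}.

L{sin(t)} = 1/(s^2 + 1).
Then apply L{t^2·g(t)} = (-1)^2 d^2/ds^2[G(s)] with G(s) = 1/(s^2 + 1):
differentiating 2 times and applying the sign gives 2*(3*s^2 - 1)/(s^2 + 1)^3.

2*(3*s^2 - 1)/(s^2 + 1)^3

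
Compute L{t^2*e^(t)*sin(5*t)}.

10*(3*s^2 - 6*s - 22)/(s^2 - 2*s + 26)^3

L{sin(5t)} = 5/(s^2 + 25).
Multiplying by e^(t) shifts s → s - 1, so L{e^(t)*sin(5*t)} = 5/((s - 1)^2 + 25).
Then apply L{t^2·g(t)} = (-1)^2 d^2/ds^2[G(s)] with G(s) = 5/((s - 1)^2 + 25):
differentiating 2 times and applying the sign gives 10*(3*s^2 - 6*s - 22)/(s^2 - 2*s + 26)^3.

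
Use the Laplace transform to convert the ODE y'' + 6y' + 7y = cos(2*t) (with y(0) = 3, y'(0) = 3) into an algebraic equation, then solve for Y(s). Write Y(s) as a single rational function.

Y(s) = (3*s^3 + 21*s^2 + 13*s + 84)/(s^4 + 6*s^3 + 11*s^2 + 24*s + 28)

Laplace-transform each side.
With L{y''} = s^2 Y - s·y(0) - y'(0) and L{y'} = sY - y(0), with y(0) = 3, y'(0) = 3: the LHS transforms to (s^2 + 6*s + 7)Y - (3*s + 21).
The right side is L{cos(2*t)} = s/(s^2 + 4).
So (s^2 + 6*s + 7)Y = s/(s^2 + 4) + (3*s + 21).
Solve for Y(s) and write it as one ratio of polynomials.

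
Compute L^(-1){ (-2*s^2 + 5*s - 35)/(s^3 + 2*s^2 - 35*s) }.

Factor the denominator: s^3 + 2*s^2 - 35*s = s*(s - 5)*(s + 7).
Partial fraction decomposition gives [-1/(s - 5)] + [1/s] + [-2/(s + 7)].
Invert each term: -1/(s - 5) ↔ -e^(5t); 1/(s - 0) ↔ e^(0t); -2/(s + 7) ↔ -2e^(-7t).

-exp(5*t) + 1 - 2*exp(-7*t)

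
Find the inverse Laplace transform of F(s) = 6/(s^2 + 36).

sin(6*t)

Since L{sin(6t)} = 6/(s^2 + 36), the inverse is sin(6*t).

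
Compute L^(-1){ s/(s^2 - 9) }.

cosh(3*t)

Since L{cosh(3t)} = s/(s^2 - 9), the inverse is cosh(3*t).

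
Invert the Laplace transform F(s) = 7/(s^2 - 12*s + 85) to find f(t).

f(t) = exp(6*t)*sin(7*t)

Rewrite the denominator: s^2 - 12*s + 85 = (s - 6)^2 + 49.
The form in (s - 6) signals a first-shifting-theorem factor e^(6t).
Since L{sin(7t)} = 7/(s^2 + 49), the inverse is e^(6*t)*sin(7*t).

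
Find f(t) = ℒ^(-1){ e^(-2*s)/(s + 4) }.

f(t) = Heaviside(t - 2)*(exp(-4*t + 8))

The factor e^(-2s) signals a time shift by c = 2 (second shifting theorem).
L{e^(-4t)} = 1/(s + 4), so L^-1{1/(s + 4)} = e^(-4*t).
Hence the inverse is u(t - 2) times that function evaluated at t - 2.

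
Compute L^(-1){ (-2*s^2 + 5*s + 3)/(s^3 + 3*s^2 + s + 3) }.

2*sin(t) + cos(t) - 3*exp(-3*t)

Factor the denominator: s^3 + 3*s^2 + s + 3 = (s + 3)*(s^2 + 1).
Partial fraction decomposition gives [-3/(s + 3)] + [s/(s^2 + 1)] + [2/(s^2 + 1)].
Invert each term: -3/(s + 3) ↔ -3e^(-3t); 1·s/(s^2 + 1) ↔ cos(t); 2·1/(s^2 + 1) ↔ 2sin(t).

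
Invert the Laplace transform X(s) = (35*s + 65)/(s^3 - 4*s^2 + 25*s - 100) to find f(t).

f(t) = 5*exp(4*t) + 3*sin(5*t) - 5*cos(5*t)

Factor the denominator: s^3 - 4*s^2 + 25*s - 100 = (s - 4)*(s^2 + 25).
Partial fraction decomposition gives [5/(s - 4)] + [-5*s/(s^2 + 25)] + [15/(s^2 + 25)].
Invert each term: 5/(s - 4) ↔ 5e^(4t); -5·s/(s^2 + 25) ↔ -5cos(5t); 3·5/(s^2 + 25) ↔ 3sin(5t).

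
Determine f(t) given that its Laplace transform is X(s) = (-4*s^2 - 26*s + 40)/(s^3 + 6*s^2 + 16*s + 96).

f(t) = sin(4*t) - 5*cos(4*t) + exp(-6*t)

Factor the denominator: s^3 + 6*s^2 + 16*s + 96 = (s + 6)*(s^2 + 16).
Partial fraction decomposition gives [1/(s + 6)] + [-5*s/(s^2 + 16)] + [4/(s^2 + 16)].
Invert each term: 1/(s + 6) ↔ e^(-6t); -5·s/(s^2 + 16) ↔ -5cos(4t); 1·4/(s^2 + 16) ↔ sin(4t).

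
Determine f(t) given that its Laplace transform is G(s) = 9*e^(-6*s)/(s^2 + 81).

The factor e^(-6s) signals a time shift by c = 6 (second shifting theorem).
L{sin(9t)} = 9/(s^2 + 81), so L^-1{9/(s^2 + 81)} = sin(9*t).
Hence the inverse is u(t - 6) times that function evaluated at t - 6.

f(t) = Heaviside(t - 6)*(sin(9*t - 54))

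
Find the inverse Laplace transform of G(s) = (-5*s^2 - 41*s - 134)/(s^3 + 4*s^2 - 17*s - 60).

Factor the denominator: s^3 + 4*s^2 - 17*s - 60 = (s - 4)*(s + 3)*(s + 5).
Partial fraction decomposition gives [-6/(s - 4)] + [-3/(s + 5)] + [4/(s + 3)].
Invert each term: -6/(s - 4) ↔ -6e^(4t); -3/(s + 5) ↔ -3e^(-5t); 4/(s + 3) ↔ 4e^(-3t).

-6*exp(4*t) + 4*exp(-3*t) - 3*exp(-5*t)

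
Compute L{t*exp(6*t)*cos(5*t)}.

(s - 11)*(s - 1)/(s^2 - 12*s + 61)^2

L{cos(5t)} = s/(s^2 + 25).
Multiplying by e^(6t) shifts s → s - 6, so L{exp(6*t)*cos(5*t)} = (s - 6)/((s - 6)^2 + 25).
Then apply L{t·g(t)} = -d/ds[G(s)] with G(s) = (s - 6)/((s - 6)^2 + 25):
differentiating 1 time and applying the sign gives (s - 11)*(s - 1)/(s^2 - 12*s + 61)^2.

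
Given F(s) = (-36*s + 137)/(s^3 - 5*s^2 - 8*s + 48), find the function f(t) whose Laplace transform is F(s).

Factor the denominator: s^3 - 5*s^2 - 8*s + 48 = (s - 4)^2*(s + 3).
Partial fraction decomposition gives [-5/(s - 4)] + [-1/(s - 4)^2] + [5/(s + 3)].
Invert each term: -5/(s - 4) ↔ -5e^(4t); -1/(s - 4)^2 ↔ -t·e^(4t); 5/(s + 3) ↔ 5e^(-3t).

f(t) = -t*exp(4*t) - 5*exp(4*t) + 5*exp(-3*t)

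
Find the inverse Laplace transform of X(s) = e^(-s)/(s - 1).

Heaviside(t - 1)*(exp(t - 1))

The factor e^(-s) signals a time shift by c = 1 (second shifting theorem).
L{e^(t)} = 1/(s - 1), so L^-1{1/(s - 1)} = e^(t).
Hence the inverse is u(t - 1) times that function evaluated at t - 1.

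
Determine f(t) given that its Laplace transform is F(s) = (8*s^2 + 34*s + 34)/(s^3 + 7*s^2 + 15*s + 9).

f(t) = -2*t*exp(-3*t) + 2*exp(-t) + 6*exp(-3*t)

Factor the denominator: s^3 + 7*s^2 + 15*s + 9 = (s + 1)*(s + 3)^2.
Partial fraction decomposition gives [6/(s + 3)] + [-2/(s + 3)^2] + [2/(s + 1)].
Invert each term: 6/(s + 3) ↔ 6e^(-3t); -2/(s + 3)^2 ↔ -2t·e^(-3t); 2/(s + 1) ↔ 2e^(-t).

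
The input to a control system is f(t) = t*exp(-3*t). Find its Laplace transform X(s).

L{e^(-3t)} = 1/(s + 3).
Then apply L{t·g(t)} = -d/ds[G(s)] with G(s) = 1/(s + 3):
differentiating 1 time and applying the sign gives (s + 3)^(-2).

X(s) = (s + 3)^(-2)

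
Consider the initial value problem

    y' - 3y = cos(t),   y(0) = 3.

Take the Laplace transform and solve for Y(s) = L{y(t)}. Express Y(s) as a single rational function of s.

Y(s) = (3*s^2 + s + 3)/(s^3 - 3*s^2 + s - 3)

Apply the Laplace transform to the equation.
The derivative rules (L{y'} = sY - y(0) = sY - 3) turn the left side into (s - 3)Y - (3).
The right side is L{cos(t)} = s/(s^2 + 1).
So (s - 3)Y = s/(s^2 + 1) + (3).
Solve for Y(s) and write it as one ratio of polynomials.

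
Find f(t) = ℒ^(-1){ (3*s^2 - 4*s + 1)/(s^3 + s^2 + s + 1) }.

Factor the denominator: s^3 + s^2 + s + 1 = (s + 1)*(s^2 + 1).
Partial fraction decomposition gives [4/(s + 1)] + [-s/(s^2 + 1)] + [-3/(s^2 + 1)].
Invert each term: 4/(s + 1) ↔ 4e^(-t); -1·s/(s^2 + 1) ↔ -cos(t); -3·1/(s^2 + 1) ↔ -3sin(t).

f(t) = -3*sin(t) - cos(t) + 4*exp(-t)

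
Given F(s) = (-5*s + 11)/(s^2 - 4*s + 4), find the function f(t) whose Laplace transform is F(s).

Factor the denominator: s^2 - 4*s + 4 = (s - 2)^2.
Partial fraction decomposition gives [-5/(s - 2)] + [(s - 2)^(-2)].
Invert each term: -5/(s - 2) ↔ -5e^(2t); 1/(s - 2)^2 ↔ t·e^(2t).

f(t) = t*exp(2*t) - 5*exp(2*t)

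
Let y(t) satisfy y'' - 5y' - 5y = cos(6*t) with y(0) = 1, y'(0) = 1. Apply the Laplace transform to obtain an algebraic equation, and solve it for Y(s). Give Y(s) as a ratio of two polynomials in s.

Y(s) = (s^3 - 4*s^2 + 37*s - 144)/(s^4 - 5*s^3 + 31*s^2 - 180*s - 180)

Take the Laplace transform of both sides.
Using L{y''} = s^2 Y - s·y(0) - y'(0) and L{y'} = sY - y(0), with y(0) = 1, y'(0) = 1, the left side becomes (s^2 - 5*s - 5)Y - (s - 4).
The right side is L{cos(6*t)} = s/(s^2 + 36).
So (s^2 - 5*s - 5)Y = s/(s^2 + 36) + (s - 4).
Solve for Y(s) and write it as one ratio of polynomials.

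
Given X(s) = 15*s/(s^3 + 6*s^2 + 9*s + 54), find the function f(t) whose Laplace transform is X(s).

f(t) = sin(3*t) + 2*cos(3*t) - 2*exp(-6*t)

Factor the denominator: s^3 + 6*s^2 + 9*s + 54 = (s + 6)*(s^2 + 9).
Partial fraction decomposition gives [-2/(s + 6)] + [2*s/(s^2 + 9)] + [3/(s^2 + 9)].
Invert each term: -2/(s + 6) ↔ -2e^(-6t); 2·s/(s^2 + 9) ↔ 2cos(3t); 1·3/(s^2 + 9) ↔ sin(3t).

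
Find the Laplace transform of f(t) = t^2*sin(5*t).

10*(3*s^2 - 25)/(s^2 + 25)^3

L{sin(5t)} = 5/(s^2 + 25).
Then apply L{t^2·g(t)} = (-1)^2 d^2/ds^2[G(s)] with G(s) = 5/(s^2 + 25):
differentiating 2 times and applying the sign gives 10*(3*s^2 - 25)/(s^2 + 25)^3.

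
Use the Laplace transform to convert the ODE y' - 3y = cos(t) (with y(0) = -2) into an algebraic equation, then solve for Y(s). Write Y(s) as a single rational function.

Y(s) = (-2*s^2 + s - 2)/(s^3 - 3*s^2 + s - 3)

Take the Laplace transform of both sides.
Using L{y'} = sY - y(0) = sY - (-2), the left side becomes (s - 3)Y - (-2).
The right side is L{cos(t)} = s/(s^2 + 1).
So (s - 3)Y = s/(s^2 + 1) + (-2).
Solve for Y(s) and write it as one ratio of polynomials.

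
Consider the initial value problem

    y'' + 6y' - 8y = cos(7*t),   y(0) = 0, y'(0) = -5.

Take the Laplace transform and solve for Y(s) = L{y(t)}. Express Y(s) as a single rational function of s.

Y(s) = (-5*s^2 + s - 245)/(s^4 + 6*s^3 + 41*s^2 + 294*s - 392)

Transform both sides with L{·}.
Using L{y''} = s^2 Y - s·y(0) - y'(0) and L{y'} = sY - y(0), with y(0) = 0, y'(0) = -5, the left side becomes (s^2 + 6*s - 8)Y - (-5).
The right side is L{cos(7*t)} = s/(s^2 + 49).
So (s^2 + 6*s - 8)Y = s/(s^2 + 49) + (-5).
Divide through and combine into a single rational function.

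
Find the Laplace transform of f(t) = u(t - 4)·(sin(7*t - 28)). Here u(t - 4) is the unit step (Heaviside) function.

7*exp(-4*s)/(s^2 + 49)

By the second shifting theorem, L{u(t - c)·g(t - c)} = e^(-cs)·G(s) with c = 4 and G(s) = L{g(t)}.
L{sin(7t)} = 7/(s^2 + 49).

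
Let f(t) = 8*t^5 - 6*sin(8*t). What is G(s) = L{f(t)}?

By linearity of the Laplace transform, transform each term separately.
(-6)·[L{sin(8t)} = 8/(s^2 + 64)]; (8)·[L{t^5} = 5!/s^6 = 120/s^6].

G(s) = -48/(s^2 + 64) + 960/s^6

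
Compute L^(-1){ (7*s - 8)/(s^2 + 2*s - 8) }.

Factor the denominator: s^2 + 2*s - 8 = (s - 2)*(s + 4).
Partial fraction decomposition gives [6/(s + 4)] + [1/(s - 2)].
Invert each term: 6/(s + 4) ↔ 6e^(-4t); 1/(s - 2) ↔ e^(2t).

exp(2*t) + 6*exp(-4*t)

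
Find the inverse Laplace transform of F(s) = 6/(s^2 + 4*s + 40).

exp(-2*t)*sin(6*t)

Rewrite the denominator: s^2 + 4*s + 40 = (s + 2)^2 + 36.
The form in (s + 2) signals a first-shifting-theorem factor e^(-2t).
Since L{sin(6t)} = 6/(s^2 + 36), the inverse is exp(-2*t)*sin(6*t).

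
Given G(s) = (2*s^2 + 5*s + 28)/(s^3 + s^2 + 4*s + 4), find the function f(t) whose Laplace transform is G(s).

Factor the denominator: s^3 + s^2 + 4*s + 4 = (s + 1)*(s^2 + 4).
Partial fraction decomposition gives [5/(s + 1)] + [-3*s/(s^2 + 4)] + [8/(s^2 + 4)].
Invert each term: 5/(s + 1) ↔ 5e^(-t); -3·s/(s^2 + 4) ↔ -3cos(2t); 4·2/(s^2 + 4) ↔ 4sin(2t).

f(t) = 4*sin(2*t) - 3*cos(2*t) + 5*exp(-t)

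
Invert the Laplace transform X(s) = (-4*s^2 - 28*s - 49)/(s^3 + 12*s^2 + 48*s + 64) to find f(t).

Factor the denominator: s^3 + 12*s^2 + 48*s + 64 = (s + 4)^3.
Partial fraction decomposition gives [-4/(s + 4)] + [4/(s + 4)^2] + [-1/(s + 4)^3].
Invert each term: -4/(s + 4) ↔ -4e^(-4t); 4/(s + 4)^2 ↔ 4t·e^(-4t); -1/(s + 4)^3 ↔ (-1/2)t^2·e^(-4t).

f(t) = -t^2*exp(-4*t)/2 + 4*t*exp(-4*t) - 4*exp(-4*t)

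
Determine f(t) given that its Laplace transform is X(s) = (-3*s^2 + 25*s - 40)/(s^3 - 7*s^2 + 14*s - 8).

f(t) = 2*exp(4*t) + exp(2*t) - 6*exp(t)

Factor the denominator: s^3 - 7*s^2 + 14*s - 8 = (s - 4)*(s - 2)*(s - 1).
Partial fraction decomposition gives [-6/(s - 1)] + [2/(s - 4)] + [1/(s - 2)].
Invert each term: -6/(s - 1) ↔ -6e^(t); 2/(s - 4) ↔ 2e^(4t); 1/(s - 2) ↔ e^(2t).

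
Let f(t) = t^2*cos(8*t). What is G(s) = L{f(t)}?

L{cos(8t)} = s/(s^2 + 64).
Then apply L{t^2·g(t)} = (-1)^2 d^2/ds^2[H(s)] with H(s) = s/(s^2 + 64):
differentiating 2 times and applying the sign gives 2*s*(s^2 - 192)/(s^2 + 64)^3.

G(s) = 2*s*(s^2 - 192)/(s^2 + 64)^3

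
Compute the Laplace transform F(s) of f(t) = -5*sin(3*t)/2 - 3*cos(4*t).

Apply the Laplace transform termwise.
(-5/2)·[L{sin(3t)} = 3/(s^2 + 9)]; (-3)·[L{cos(4t)} = s/(s^2 + 16)].

F(s) = -3*s/(s^2 + 16) - 15/(2*(s^2 + 9))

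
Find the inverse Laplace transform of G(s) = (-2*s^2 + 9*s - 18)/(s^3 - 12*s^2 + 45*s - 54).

Factor the denominator: s^3 - 12*s^2 + 45*s - 54 = (s - 6)*(s - 3)^2.
Partial fraction decomposition gives [2/(s - 3)] + [3/(s - 3)^2] + [-4/(s - 6)].
Invert each term: 2/(s - 3) ↔ 2e^(3t); 3/(s - 3)^2 ↔ 3t·e^(3t); -4/(s - 6) ↔ -4e^(6t).

3*t*exp(3*t) - 4*exp(6*t) + 2*exp(3*t)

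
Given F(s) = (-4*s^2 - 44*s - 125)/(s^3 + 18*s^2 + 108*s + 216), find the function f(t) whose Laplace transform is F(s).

Factor the denominator: s^3 + 18*s^2 + 108*s + 216 = (s + 6)^3.
Partial fraction decomposition gives [-4/(s + 6)] + [4/(s + 6)^2] + [-5/(s + 6)^3].
Invert each term: -4/(s + 6) ↔ -4e^(-6t); 4/(s + 6)^2 ↔ 4t·e^(-6t); -5/(s + 6)^3 ↔ (-5/2)t^2·e^(-6t).

f(t) = -5*t^2*exp(-6*t)/2 + 4*t*exp(-6*t) - 4*exp(-6*t)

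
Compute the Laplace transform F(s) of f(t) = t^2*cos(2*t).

L{cos(2t)} = s/(s^2 + 4).
Then apply L{t^2·g(t)} = (-1)^2 d^2/ds^2[G(s)] with G(s) = s/(s^2 + 4):
differentiating 2 times and applying the sign gives 2*s*(s^2 - 12)/(s^2 + 4)^3.

F(s) = 2*s*(s^2 - 12)/(s^2 + 4)^3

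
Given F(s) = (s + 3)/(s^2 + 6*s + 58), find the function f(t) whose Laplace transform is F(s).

Rewrite the denominator: s^2 + 6*s + 58 = (s + 3)^2 + 49.
The form in (s + 3) signals a first-shifting-theorem factor e^(-3t).
Since L{cos(7t)} = s/(s^2 + 49), the inverse is e^(-3*t)*cos(7*t).

f(t) = exp(-3*t)*cos(7*t)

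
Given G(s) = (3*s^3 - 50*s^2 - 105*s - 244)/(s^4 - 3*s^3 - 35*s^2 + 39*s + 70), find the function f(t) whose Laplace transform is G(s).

Factor the denominator: s^4 - 3*s^3 - 35*s^2 + 39*s + 70 = (s - 7)*(s - 2)*(s + 1)*(s + 5).
Partial fraction decomposition gives [4/(s + 5)] + [-5/(s - 7)] + [6/(s - 2)] + [-2/(s + 1)].
Invert each term: 4/(s + 5) ↔ 4e^(-5t); -5/(s - 7) ↔ -5e^(7t); 6/(s - 2) ↔ 6e^(2t); -2/(s + 1) ↔ -2e^(-t).

f(t) = -5*exp(7*t) + 6*exp(2*t) - 2*exp(-t) + 4*exp(-5*t)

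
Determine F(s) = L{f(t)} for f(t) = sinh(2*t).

F(s) = 2/(s^2 - 4)

L{sinh(2t)} = 2/(s^2 - 4).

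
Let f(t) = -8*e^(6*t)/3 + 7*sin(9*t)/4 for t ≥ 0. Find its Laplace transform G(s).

G(s) = 63/(4*(s^2 + 81)) - 8/(3*(s - 6))

The transform is linear, so treat each term independently.
(7/4)·[L{sin(9t)} = 9/(s^2 + 81)]; (-8/3)·[L{e^(6t)} = 1/(s - 6)].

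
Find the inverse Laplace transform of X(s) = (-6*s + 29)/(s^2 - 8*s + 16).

5*t*exp(4*t) - 6*exp(4*t)

Factor the denominator: s^2 - 8*s + 16 = (s - 4)^2.
Partial fraction decomposition gives [-6/(s - 4)] + [5/(s - 4)^2].
Invert each term: -6/(s - 4) ↔ -6e^(4t); 5/(s - 4)^2 ↔ 5t·e^(4t).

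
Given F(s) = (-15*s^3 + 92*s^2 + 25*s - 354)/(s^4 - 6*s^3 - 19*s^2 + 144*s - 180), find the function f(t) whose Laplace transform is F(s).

Factor the denominator: s^4 - 6*s^3 - 19*s^2 + 144*s - 180 = (s - 6)*(s - 3)*(s - 2)*(s + 5).
Partial fraction decomposition gives [-6/(s + 5)] + [-1/(s - 6)] + [-6/(s - 3)] + [-2/(s - 2)].
Invert each term: -6/(s + 5) ↔ -6e^(-5t); -1/(s - 6) ↔ -e^(6t); -6/(s - 3) ↔ -6e^(3t); -2/(s - 2) ↔ -2e^(2t).

f(t) = -exp(6*t) - 6*exp(3*t) - 2*exp(2*t) - 6*exp(-5*t)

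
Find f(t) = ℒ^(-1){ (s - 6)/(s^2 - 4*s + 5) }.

f(t) = -4*exp(2*t)*sin(t) + exp(2*t)*cos(t)

Complete the square in the denominator: s^2 - 4*s + 5 = (s - 2)^2 + 1^2.
Split the numerator to match: s - 6 = 1·(s - 2) - 4·1.
Invert each term: 1·(s - 2)/((s - 2)^2 + 1) ↔ e^(2t)cos(t); -4·1/((s - 2)^2 + 1) ↔ -4e^(2t)sin(t).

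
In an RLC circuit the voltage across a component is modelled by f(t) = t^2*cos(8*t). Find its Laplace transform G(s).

G(s) = 2*s*(s^2 - 192)/(s^2 + 64)^3

L{cos(8t)} = s/(s^2 + 64).
Then apply L{t^2·g(t)} = (-1)^2 d^2/ds^2[H(s)] with H(s) = s/(s^2 + 64):
differentiating 2 times and applying the sign gives 2*s*(s^2 - 192)/(s^2 + 64)^3.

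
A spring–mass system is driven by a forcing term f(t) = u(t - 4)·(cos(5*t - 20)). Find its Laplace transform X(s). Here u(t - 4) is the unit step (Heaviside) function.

X(s) = s*exp(-4*s)/(s^2 + 25)

By the second shifting theorem, L{u(t - c)·g(t - c)} = e^(-cs)·G(s) with c = 4 and G(s) = L{g(t)}.
L{cos(5t)} = s/(s^2 + 25).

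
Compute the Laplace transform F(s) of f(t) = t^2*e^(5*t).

F(s) = 2/(s - 5)^3

L{e^(5t)} = 1/(s - 5).
Then apply L{t^2·g(t)} = (-1)^2 d^2/ds^2[G(s)] with G(s) = 1/(s - 5):
differentiating 2 times and applying the sign gives 2/(s - 5)^3.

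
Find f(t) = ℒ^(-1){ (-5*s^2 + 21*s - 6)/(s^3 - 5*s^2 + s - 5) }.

Factor the denominator: s^3 - 5*s^2 + s - 5 = (s - 5)*(s^2 + 1).
Partial fraction decomposition gives [-1/(s - 5)] + [-4*s/(s^2 + 1)] + [1/(s^2 + 1)].
Invert each term: -1/(s - 5) ↔ -e^(5t); -4·s/(s^2 + 1) ↔ -4cos(t); 1·1/(s^2 + 1) ↔ sin(t).

f(t) = -exp(5*t) + sin(t) - 4*cos(t)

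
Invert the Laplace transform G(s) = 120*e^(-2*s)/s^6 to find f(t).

f(t) = Heaviside(t - 2)*((t - 2)^5)

The factor e^(-2s) signals a time shift by c = 2 (second shifting theorem).
L{t^5} = 5!/s^6 = 120/s^6, so L^-1{120/s^6} = t^5.
Hence the inverse is u(t - 2) times that function evaluated at t - 2.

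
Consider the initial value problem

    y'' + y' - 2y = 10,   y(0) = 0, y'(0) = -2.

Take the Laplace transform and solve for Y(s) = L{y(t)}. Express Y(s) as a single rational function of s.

Y(s) = (-2*s + 10)/(s^3 + s^2 - 2*s)

Laplace-transform each side.
Using L{y''} = s^2 Y - s·y(0) - y'(0) and L{y'} = sY - y(0), with y(0) = 0, y'(0) = -2, the left side becomes (s^2 + s - 2)Y - (-2).
The right side is L{10} = 10/s.
So (s^2 + s - 2)Y = 10/s + (-2).
Solve for Y(s) and write it as one ratio of polynomials.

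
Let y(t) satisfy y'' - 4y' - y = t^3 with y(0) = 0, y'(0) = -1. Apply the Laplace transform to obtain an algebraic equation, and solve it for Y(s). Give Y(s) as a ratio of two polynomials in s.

Take the Laplace transform of both sides.
With L{y''} = s^2 Y - s·y(0) - y'(0) and L{y'} = sY - y(0), with y(0) = 0, y'(0) = -1: the LHS transforms to (s^2 - 4*s - 1)Y - (-1).
The right side is L{t^3} = 6/s^4.
So (s^2 - 4*s - 1)Y = 6/s^4 + (-1).
Isolate Y and clear denominators.

Y(s) = (-s^4 + 6)/(s^6 - 4*s^5 - s^4)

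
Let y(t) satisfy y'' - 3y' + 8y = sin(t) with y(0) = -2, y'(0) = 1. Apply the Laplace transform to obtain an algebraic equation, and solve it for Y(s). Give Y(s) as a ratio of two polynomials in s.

Transform both sides with L{·}.
The derivative rules (L{y''} = s^2 Y - s·y(0) - y'(0) and L{y'} = sY - y(0), with y(0) = -2, y'(0) = 1) turn the left side into (s^2 - 3*s + 8)Y - (-2*s + 7).
The right side is L{sin(t)} = 1/(s^2 + 1).
So (s^2 - 3*s + 8)Y = 1/(s^2 + 1) + (-2*s + 7).
Isolate Y and clear denominators.

Y(s) = (-2*s^3 + 7*s^2 - 2*s + 8)/(s^4 - 3*s^3 + 9*s^2 - 3*s + 8)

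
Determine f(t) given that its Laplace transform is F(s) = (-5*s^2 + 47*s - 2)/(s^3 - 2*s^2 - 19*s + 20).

f(t) = 3*exp(5*t) - 2*exp(t) - 6*exp(-4*t)

Factor the denominator: s^3 - 2*s^2 - 19*s + 20 = (s - 5)*(s - 1)*(s + 4).
Partial fraction decomposition gives [-6/(s + 4)] + [3/(s - 5)] + [-2/(s - 1)].
Invert each term: -6/(s + 4) ↔ -6e^(-4t); 3/(s - 5) ↔ 3e^(5t); -2/(s - 1) ↔ -2e^(t).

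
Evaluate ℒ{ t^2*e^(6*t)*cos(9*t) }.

L{cos(9t)} = s/(s^2 + 81).
Multiplying by e^(6t) shifts s → s - 6, so L{e^(6*t)*cos(9*t)} = (s - 6)/((s - 6)^2 + 81).
Then apply L{t^2·g(t)} = (-1)^2 d^2/ds^2[G(s)] with G(s) = (s - 6)/((s - 6)^2 + 81):
differentiating 2 times and applying the sign gives 2*(s - 6)*(s^2 - 12*s - 207)/(s^2 - 12*s + 117)^3.

2*(s - 6)*(s^2 - 12*s - 207)/(s^2 - 12*s + 117)^3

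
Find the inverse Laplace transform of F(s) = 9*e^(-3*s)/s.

Heaviside(t - 3)*(9)

The factor e^(-3s) signals a time shift by c = 3 (second shifting theorem).
L{9} = 9/s, so L^-1{9/s} = 9.
Hence the inverse is u(t - 3) times that function evaluated at t - 3.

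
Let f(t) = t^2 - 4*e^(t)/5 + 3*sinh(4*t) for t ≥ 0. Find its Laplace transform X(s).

X(s) = 12/(s^2 - 16) - 4/(5*(s - 1)) + 2/s^3

The transform is linear, so treat each term independently.
L{t^2} = 2!/s^3 = 2/s^3; (3)·[L{sinh(4t)} = 4/(s^2 - 16)]; (-4/5)·[L{e^(t)} = 1/(s - 1)].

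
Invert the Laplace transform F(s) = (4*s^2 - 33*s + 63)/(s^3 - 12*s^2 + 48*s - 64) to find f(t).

Factor the denominator: s^3 - 12*s^2 + 48*s - 64 = (s - 4)^3.
Partial fraction decomposition gives [4/(s - 4)] + [-1/(s - 4)^2] + [-5/(s - 4)^3].
Invert each term: 4/(s - 4) ↔ 4e^(4t); -1/(s - 4)^2 ↔ -t·e^(4t); -5/(s - 4)^3 ↔ (-5/2)t^2·e^(4t).

f(t) = -5*t^2*exp(4*t)/2 - t*exp(4*t) + 4*exp(4*t)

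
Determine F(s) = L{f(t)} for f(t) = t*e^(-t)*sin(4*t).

F(s) = 8*(s + 1)/(s^2 + 2*s + 17)^2

L{sin(4t)} = 4/(s^2 + 16).
Multiplying by e^(-t) shifts s → s + 1, so L{e^(-t)*sin(4*t)} = 4/((s + 1)^2 + 16).
Then apply L{t·g(t)} = -d/ds[G(s)] with G(s) = 4/((s + 1)^2 + 16):
differentiating 1 time and applying the sign gives 8*(s + 1)/(s^2 + 2*s + 17)^2.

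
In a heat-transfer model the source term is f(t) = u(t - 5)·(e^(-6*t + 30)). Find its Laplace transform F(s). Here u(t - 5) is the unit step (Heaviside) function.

By the second shifting theorem, L{u(t - c)·g(t - c)} = e^(-cs)·G(s) with c = 5 and G(s) = L{g(t)}.
L{e^(-6t)} = 1/(s + 6).

F(s) = exp(-5*s)/(s + 6)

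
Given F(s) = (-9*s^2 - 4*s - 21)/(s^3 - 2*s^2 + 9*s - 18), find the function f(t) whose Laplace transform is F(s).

Factor the denominator: s^3 - 2*s^2 + 9*s - 18 = (s - 2)*(s^2 + 9).
Partial fraction decomposition gives [-5/(s - 2)] + [-4*s/(s^2 + 9)] + [-12/(s^2 + 9)].
Invert each term: -5/(s - 2) ↔ -5e^(2t); -4·s/(s^2 + 9) ↔ -4cos(3t); -4·3/(s^2 + 9) ↔ -4sin(3t).

f(t) = -5*exp(2*t) - 4*sin(3*t) - 4*cos(3*t)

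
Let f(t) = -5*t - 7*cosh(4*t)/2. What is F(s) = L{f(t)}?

F(s) = -7*s/(2*(s^2 - 16)) - 5/s^2

By linearity of the Laplace transform, transform each term separately.
(-5)·[L{t} = 1!/s^2 = 1/s^2]; (-7/2)·[L{cosh(4t)} = s/(s^2 - 16)].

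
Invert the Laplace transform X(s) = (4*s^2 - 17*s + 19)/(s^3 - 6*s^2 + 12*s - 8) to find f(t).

Factor the denominator: s^3 - 6*s^2 + 12*s - 8 = (s - 2)^3.
Partial fraction decomposition gives [4/(s - 2)] + [-1/(s - 2)^2] + [(s - 2)^(-3)].
Invert each term: 4/(s - 2) ↔ 4e^(2t); -1/(s - 2)^2 ↔ -t·e^(2t); 1/(s - 2)^3 ↔ (1/2)t^2·e^(2t).

f(t) = t^2*exp(2*t)/2 - t*exp(2*t) + 4*exp(2*t)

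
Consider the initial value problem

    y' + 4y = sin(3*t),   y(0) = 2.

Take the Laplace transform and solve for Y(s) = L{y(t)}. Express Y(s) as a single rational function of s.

Laplace-transform each side.
The derivative rules (L{y'} = sY - y(0) = sY - 2) turn the left side into (s + 4)Y - (2).
The right side is L{sin(3*t)} = 3/(s^2 + 9).
So (s + 4)Y = 3/(s^2 + 9) + (2).
Isolate Y and clear denominators.

Y(s) = (2*s^2 + 21)/(s^3 + 4*s^2 + 9*s + 36)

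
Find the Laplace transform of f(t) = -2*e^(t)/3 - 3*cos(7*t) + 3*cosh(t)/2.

-3*s/(s^2 + 49) + 3*s/(2*(s^2 - 1)) - 2/(3*(s - 1))

By linearity of the Laplace transform, transform each term separately.
(-2/3)·[L{e^(t)} = 1/(s - 1)]; (-3)·[L{cos(7t)} = s/(s^2 + 49)]; (3/2)·[L{cosh(t)} = s/(s^2 - 1)].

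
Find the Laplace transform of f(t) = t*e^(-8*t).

(s + 8)^(-2)

L{e^(-8t)} = 1/(s + 8).
Then apply L{t·g(t)} = -d/ds[G(s)] with G(s) = 1/(s + 8):
differentiating 1 time and applying the sign gives (s + 8)^(-2).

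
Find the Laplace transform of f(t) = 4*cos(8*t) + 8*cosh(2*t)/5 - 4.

4*s/(s^2 + 64) + 8*s/(5*(s^2 - 4)) - 4/s

Apply the Laplace transform termwise.
L{-4} = -4/s; (4)·[L{cos(8t)} = s/(s^2 + 64)]; (8/5)·[L{cosh(2t)} = s/(s^2 - 4)].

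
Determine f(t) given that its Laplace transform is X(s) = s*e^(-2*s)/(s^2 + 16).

The factor e^(-2s) signals a time shift by c = 2 (second shifting theorem).
L{cos(4t)} = s/(s^2 + 16), so L^-1{s/(s^2 + 16)} = cos(4*t).
Hence the inverse is u(t - 2) times that function evaluated at t - 2.

f(t) = Heaviside(t - 2)*(cos(4*t - 8))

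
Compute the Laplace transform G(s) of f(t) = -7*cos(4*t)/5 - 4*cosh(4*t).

G(s) = -7*s/(5*(s^2 + 16)) - 4*s/(s^2 - 16)

Apply the Laplace transform termwise.
(-4)·[L{cosh(4t)} = s/(s^2 - 16)]; (-7/5)·[L{cos(4t)} = s/(s^2 + 16)].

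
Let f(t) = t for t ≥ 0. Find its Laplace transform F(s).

L{t} = 1!/s^2 = 1/s^2.

F(s) = s^(-2)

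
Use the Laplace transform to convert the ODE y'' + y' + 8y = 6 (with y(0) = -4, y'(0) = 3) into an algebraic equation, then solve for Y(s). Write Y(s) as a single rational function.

Y(s) = (-4*s^2 - s + 6)/(s^3 + s^2 + 8*s)

Apply the Laplace transform to the equation.
Using L{y''} = s^2 Y - s·y(0) - y'(0) and L{y'} = sY - y(0), with y(0) = -4, y'(0) = 3, the left side becomes (s^2 + s + 8)Y - (-4*s - 1).
The right side is L{6} = 6/s.
So (s^2 + s + 8)Y = 6/s + (-4*s - 1).
Isolate Y and clear denominators.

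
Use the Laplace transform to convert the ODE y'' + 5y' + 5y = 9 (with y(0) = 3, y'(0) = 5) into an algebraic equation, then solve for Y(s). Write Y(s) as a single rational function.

Take the Laplace transform of both sides.
Using L{y''} = s^2 Y - s·y(0) - y'(0) and L{y'} = sY - y(0), with y(0) = 3, y'(0) = 5, the left side becomes (s^2 + 5*s + 5)Y - (3*s + 20).
The right side is L{9} = 9/s.
So (s^2 + 5*s + 5)Y = 9/s + (3*s + 20).
Isolate Y and clear denominators.

Y(s) = (3*s^2 + 20*s + 9)/(s^3 + 5*s^2 + 5*s)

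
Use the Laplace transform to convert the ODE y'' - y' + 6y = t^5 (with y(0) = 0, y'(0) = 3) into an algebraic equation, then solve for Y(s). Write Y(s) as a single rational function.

Laplace-transform each side.
The derivative rules (L{y''} = s^2 Y - s·y(0) - y'(0) and L{y'} = sY - y(0), with y(0) = 0, y'(0) = 3) turn the left side into (s^2 - s + 6)Y - (3).
The right side is L{t^5} = 120/s^6.
So (s^2 - s + 6)Y = 120/s^6 + (3).
Isolate Y and clear denominators.

Y(s) = (3*s^6 + 120)/(s^8 - s^7 + 6*s^6)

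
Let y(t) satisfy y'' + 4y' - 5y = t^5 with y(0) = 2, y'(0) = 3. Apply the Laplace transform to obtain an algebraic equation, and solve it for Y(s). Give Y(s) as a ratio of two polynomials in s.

Laplace-transform each side.
With L{y''} = s^2 Y - s·y(0) - y'(0) and L{y'} = sY - y(0), with y(0) = 2, y'(0) = 3: the LHS transforms to (s^2 + 4*s - 5)Y - (2*s + 11).
The right side is L{t^5} = 120/s^6.
So (s^2 + 4*s - 5)Y = 120/s^6 + (2*s + 11).
Solve for Y(s) and write it as one ratio of polynomials.

Y(s) = (2*s^7 + 11*s^6 + 120)/(s^8 + 4*s^7 - 5*s^6)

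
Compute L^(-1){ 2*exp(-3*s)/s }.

The factor e^(-3s) signals a time shift by c = 3 (second shifting theorem).
L{2} = 2/s, so L^-1{2/s} = 2.
Hence the inverse is u(t - 3) times that function evaluated at t - 3.

Heaviside(t - 3)*(2)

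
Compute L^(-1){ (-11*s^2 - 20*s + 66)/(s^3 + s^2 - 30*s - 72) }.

Factor the denominator: s^3 + s^2 - 30*s - 72 = (s - 6)*(s + 3)*(s + 4).
Partial fraction decomposition gives [-5/(s - 6)] + [-3/(s + 3)] + [-3/(s + 4)].
Invert each term: -5/(s - 6) ↔ -5e^(6t); -3/(s + 3) ↔ -3e^(-3t); -3/(s + 4) ↔ -3e^(-4t).

-5*exp(6*t) - 3*exp(-3*t) - 3*exp(-4*t)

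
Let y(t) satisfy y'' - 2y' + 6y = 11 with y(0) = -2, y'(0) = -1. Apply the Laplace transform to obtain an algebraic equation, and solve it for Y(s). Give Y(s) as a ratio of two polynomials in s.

Y(s) = (-2*s^2 + 3*s + 11)/(s^3 - 2*s^2 + 6*s)

Transform both sides with L{·}.
Using L{y''} = s^2 Y - s·y(0) - y'(0) and L{y'} = sY - y(0), with y(0) = -2, y'(0) = -1, the left side becomes (s^2 - 2*s + 6)Y - (-2*s + 3).
The right side is L{11} = 11/s.
So (s^2 - 2*s + 6)Y = 11/s + (-2*s + 3).
Solve for Y(s) and write it as one ratio of polynomials.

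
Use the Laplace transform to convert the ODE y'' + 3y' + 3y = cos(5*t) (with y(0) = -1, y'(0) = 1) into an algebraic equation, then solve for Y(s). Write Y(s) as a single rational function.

Apply the Laplace transform to the equation.
With L{y''} = s^2 Y - s·y(0) - y'(0) and L{y'} = sY - y(0), with y(0) = -1, y'(0) = 1: the LHS transforms to (s^2 + 3*s + 3)Y - (-s - 2).
The right side is L{cos(5*t)} = s/(s^2 + 25).
So (s^2 + 3*s + 3)Y = s/(s^2 + 25) + (-s - 2).
Isolate Y and clear denominators.

Y(s) = (-s^3 - 2*s^2 - 24*s - 50)/(s^4 + 3*s^3 + 28*s^2 + 75*s + 75)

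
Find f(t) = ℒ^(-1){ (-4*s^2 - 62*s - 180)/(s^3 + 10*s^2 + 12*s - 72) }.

f(t) = -6*t*exp(-6*t) - 5*exp(2*t) + exp(-6*t)

Factor the denominator: s^3 + 10*s^2 + 12*s - 72 = (s - 2)*(s + 6)^2.
Partial fraction decomposition gives [1/(s + 6)] + [-6/(s + 6)^2] + [-5/(s - 2)].
Invert each term: 1/(s + 6) ↔ e^(-6t); -6/(s + 6)^2 ↔ -6t·e^(-6t); -5/(s - 2) ↔ -5e^(2t).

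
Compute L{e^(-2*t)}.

1/(s + 2)

L{1} = 1/s.
By the first shifting theorem, multiplying by e^(-2t) replaces s with s + 2.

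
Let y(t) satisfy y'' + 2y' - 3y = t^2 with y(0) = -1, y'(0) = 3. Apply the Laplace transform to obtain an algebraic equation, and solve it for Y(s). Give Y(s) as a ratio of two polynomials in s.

Y(s) = (-s^4 + s^3 + 2)/(s^5 + 2*s^4 - 3*s^3)

Apply the Laplace transform to the equation.
Using L{y''} = s^2 Y - s·y(0) - y'(0) and L{y'} = sY - y(0), with y(0) = -1, y'(0) = 3, the left side becomes (s^2 + 2*s - 3)Y - (-s + 1).
The right side is L{t^2} = 2/s^3.
So (s^2 + 2*s - 3)Y = 2/s^3 + (-s + 1).
Solve for Y(s) and write it as one ratio of polynomials.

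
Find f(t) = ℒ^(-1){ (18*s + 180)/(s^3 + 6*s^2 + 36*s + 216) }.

f(t) = 4*sin(6*t) - cos(6*t) + exp(-6*t)

Factor the denominator: s^3 + 6*s^2 + 36*s + 216 = (s + 6)*(s^2 + 36).
Partial fraction decomposition gives [1/(s + 6)] + [-s/(s^2 + 36)] + [24/(s^2 + 36)].
Invert each term: 1/(s + 6) ↔ e^(-6t); -1·s/(s^2 + 36) ↔ -cos(6t); 4·6/(s^2 + 36) ↔ 4sin(6t).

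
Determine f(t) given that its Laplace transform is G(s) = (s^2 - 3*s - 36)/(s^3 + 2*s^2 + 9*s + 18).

f(t) = -3*sin(3*t) + 3*cos(3*t) - 2*exp(-2*t)

Factor the denominator: s^3 + 2*s^2 + 9*s + 18 = (s + 2)*(s^2 + 9).
Partial fraction decomposition gives [-2/(s + 2)] + [3*s/(s^2 + 9)] + [-9/(s^2 + 9)].
Invert each term: -2/(s + 2) ↔ -2e^(-2t); 3·s/(s^2 + 9) ↔ 3cos(3t); -3·3/(s^2 + 9) ↔ -3sin(3t).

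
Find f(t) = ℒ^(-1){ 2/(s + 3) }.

f(t) = 2*exp(-3*t)

Since L{e^(-3t)} = 1/(s + 3), the inverse is exp(-3*t), scaled by 2.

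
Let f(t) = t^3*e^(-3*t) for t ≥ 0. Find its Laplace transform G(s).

G(s) = 6/(s + 3)^4

L{t^3} = 3!/s^4 = 6/s^4.
By the first shifting theorem, multiplying by e^(-3t) replaces s with s + 3.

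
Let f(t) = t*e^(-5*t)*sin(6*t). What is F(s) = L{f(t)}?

F(s) = 12*(s + 5)/(s^2 + 10*s + 61)^2

L{sin(6t)} = 6/(s^2 + 36).
Multiplying by e^(-5t) shifts s → s + 5, so L{e^(-5*t)*sin(6*t)} = 6/((s + 5)^2 + 36).
Then apply L{t·g(t)} = -d/ds[G(s)] with G(s) = 6/((s + 5)^2 + 36):
differentiating 1 time and applying the sign gives 12*(s + 5)/(s^2 + 10*s + 61)^2.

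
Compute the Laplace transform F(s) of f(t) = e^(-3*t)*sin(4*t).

L{sin(4t)} = 4/(s^2 + 16).
By the first shifting theorem, multiplying by e^(-3t) replaces s with s + 3.

F(s) = 4/((s + 3)^2 + 16)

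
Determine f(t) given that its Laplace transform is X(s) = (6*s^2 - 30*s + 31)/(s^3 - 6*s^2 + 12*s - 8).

Factor the denominator: s^3 - 6*s^2 + 12*s - 8 = (s - 2)^3.
Partial fraction decomposition gives [6/(s - 2)] + [-6/(s - 2)^2] + [-5/(s - 2)^3].
Invert each term: 6/(s - 2) ↔ 6e^(2t); -6/(s - 2)^2 ↔ -6t·e^(2t); -5/(s - 2)^3 ↔ (-5/2)t^2·e^(2t).

f(t) = -5*t^2*exp(2*t)/2 - 6*t*exp(2*t) + 6*exp(2*t)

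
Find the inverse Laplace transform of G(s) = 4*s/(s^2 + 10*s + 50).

Complete the square in the denominator: s^2 + 10*s + 50 = (s + 5)^2 + 5^2.
Split the numerator to match: 4*s = 4·(s + 5) - 4·5.
Invert each term: 4·(s + 5)/((s + 5)^2 + 25) ↔ 4e^(-5t)cos(5t); -4·5/((s + 5)^2 + 25) ↔ -4e^(-5t)sin(5t).

-4*exp(-5*t)*sin(5*t) + 4*exp(-5*t)*cos(5*t)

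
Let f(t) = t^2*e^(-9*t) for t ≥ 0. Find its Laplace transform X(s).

X(s) = 2/(s + 9)^3

L{e^(-9t)} = 1/(s + 9).
Then apply L{t^2·g(t)} = (-1)^2 d^2/ds^2[G(s)] with G(s) = 1/(s + 9):
differentiating 2 times and applying the sign gives 2/(s + 9)^3.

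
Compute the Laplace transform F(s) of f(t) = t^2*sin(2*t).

F(s) = 4*(3*s^2 - 4)/(s^2 + 4)^3

L{sin(2t)} = 2/(s^2 + 4).
Then apply L{t^2·g(t)} = (-1)^2 d^2/ds^2[G(s)] with G(s) = 2/(s^2 + 4):
differentiating 2 times and applying the sign gives 4*(3*s^2 - 4)/(s^2 + 4)^3.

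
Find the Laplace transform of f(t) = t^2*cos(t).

L{cos(t)} = s/(s^2 + 1).
Then apply L{t^2·g(t)} = (-1)^2 d^2/ds^2[G(s)] with G(s) = s/(s^2 + 1):
differentiating 2 times and applying the sign gives 2*s*(s^2 - 3)/(s^2 + 1)^3.

2*s*(s^2 - 3)/(s^2 + 1)^3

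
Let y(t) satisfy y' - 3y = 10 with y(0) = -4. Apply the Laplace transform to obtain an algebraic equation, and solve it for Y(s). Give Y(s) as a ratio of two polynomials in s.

Transform both sides with L{·}.
Using L{y'} = sY - y(0) = sY - (-4), the left side becomes (s - 3)Y - (-4).
The right side is L{10} = 10/s.
So (s - 3)Y = 10/s + (-4).
Divide through and combine into a single rational function.

Y(s) = (-4*s + 10)/(s^2 - 3*s)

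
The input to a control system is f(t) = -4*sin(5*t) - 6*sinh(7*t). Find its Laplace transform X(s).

The transform is linear, so treat each term independently.
(-6)·[L{sinh(7t)} = 7/(s^2 - 49)]; (-4)·[L{sin(5t)} = 5/(s^2 + 25)].

X(s) = -20/(s^2 + 25) - 42/(s^2 - 49)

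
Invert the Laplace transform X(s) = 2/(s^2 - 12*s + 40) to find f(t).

Rewrite the denominator: s^2 - 12*s + 40 = (s - 6)^2 + 4.
The form in (s - 6) signals a first-shifting-theorem factor e^(6t).
Since L{sin(2t)} = 2/(s^2 + 4), the inverse is e^(6*t)*sin(2*t).

f(t) = exp(6*t)*sin(2*t)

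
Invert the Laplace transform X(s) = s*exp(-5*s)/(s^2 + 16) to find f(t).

The factor e^(-5s) signals a time shift by c = 5 (second shifting theorem).
L{cos(4t)} = s/(s^2 + 16), so L^-1{s/(s^2 + 16)} = cos(4*t).
Hence the inverse is u(t - 5) times that function evaluated at t - 5.

f(t) = Heaviside(t - 5)*(cos(4*t - 20))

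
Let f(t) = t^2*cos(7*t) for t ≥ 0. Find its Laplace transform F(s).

L{cos(7t)} = s/(s^2 + 49).
Then apply L{t^2·g(t)} = (-1)^2 d^2/ds^2[G(s)] with G(s) = s/(s^2 + 49):
differentiating 2 times and applying the sign gives 2*s*(s^2 - 147)/(s^2 + 49)^3.

F(s) = 2*s*(s^2 - 147)/(s^2 + 49)^3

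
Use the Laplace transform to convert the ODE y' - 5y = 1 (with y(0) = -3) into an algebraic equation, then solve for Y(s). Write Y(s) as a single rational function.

Transform both sides with L{·}.
The derivative rules (L{y'} = sY - y(0) = sY - (-3)) turn the left side into (s - 5)Y - (-3).
The right side is L{1} = 1/s.
So (s - 5)Y = 1/s + (-3).
Isolate Y and clear denominators.

Y(s) = (-3*s + 1)/(s^2 - 5*s)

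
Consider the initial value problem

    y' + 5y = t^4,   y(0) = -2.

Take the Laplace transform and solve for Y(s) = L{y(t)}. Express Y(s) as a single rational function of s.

Y(s) = (-2*s^5 + 24)/(s^6 + 5*s^5)

Take the Laplace transform of both sides.
With L{y'} = sY - y(0) = sY - (-2): the LHS transforms to (s + 5)Y - (-2).
The right side is L{t^4} = 24/s^5.
So (s + 5)Y = 24/s^5 + (-2).
Isolate Y and clear denominators.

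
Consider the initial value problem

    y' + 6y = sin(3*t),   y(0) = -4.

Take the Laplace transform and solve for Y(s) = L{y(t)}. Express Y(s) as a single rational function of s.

Take the Laplace transform of both sides.
Using L{y'} = sY - y(0) = sY - (-4), the left side becomes (s + 6)Y - (-4).
The right side is L{sin(3*t)} = 3/(s^2 + 9).
So (s + 6)Y = 3/(s^2 + 9) + (-4).
Isolate Y and clear denominators.

Y(s) = (-4*s^2 - 33)/(s^3 + 6*s^2 + 9*s + 54)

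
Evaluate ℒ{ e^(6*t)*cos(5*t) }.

L{cos(5t)} = s/(s^2 + 25).
By the first shifting theorem, multiplying by e^(6t) replaces s with s - 6.

(s - 6)/((s - 6)^2 + 25)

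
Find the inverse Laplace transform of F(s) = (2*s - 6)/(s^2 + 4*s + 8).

-5*exp(-2*t)*sin(2*t) + 2*exp(-2*t)*cos(2*t)

Complete the square in the denominator: s^2 + 4*s + 8 = (s + 2)^2 + 2^2.
Split the numerator to match: 2*s - 6 = 2·(s + 2) - 5·2.
Invert each term: 2·(s + 2)/((s + 2)^2 + 4) ↔ 2e^(-2t)cos(2t); -5·2/((s + 2)^2 + 4) ↔ -5e^(-2t)sin(2t).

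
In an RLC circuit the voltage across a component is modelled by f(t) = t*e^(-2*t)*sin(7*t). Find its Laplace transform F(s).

L{sin(7t)} = 7/(s^2 + 49).
Multiplying by e^(-2t) shifts s → s + 2, so L{e^(-2*t)*sin(7*t)} = 7/((s + 2)^2 + 49).
Then apply L{t·g(t)} = -d/ds[G(s)] with G(s) = 7/((s + 2)^2 + 49):
differentiating 1 time and applying the sign gives 14*(s + 2)/(s^2 + 4*s + 53)^2.

F(s) = 14*(s + 2)/(s^2 + 4*s + 53)^2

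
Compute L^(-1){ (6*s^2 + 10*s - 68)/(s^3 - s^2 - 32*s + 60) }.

4*exp(5*t) + exp(2*t) + exp(-6*t)

Factor the denominator: s^3 - s^2 - 32*s + 60 = (s - 5)*(s - 2)*(s + 6).
Partial fraction decomposition gives [4/(s - 5)] + [1/(s - 2)] + [1/(s + 6)].
Invert each term: 4/(s - 5) ↔ 4e^(5t); 1/(s - 2) ↔ e^(2t); 1/(s + 6) ↔ e^(-6t).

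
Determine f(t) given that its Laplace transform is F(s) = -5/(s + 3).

f(t) = -5*exp(-3*t)

Since L{e^(-3t)} = 1/(s + 3), the inverse is e^(-3*t), scaled by -5.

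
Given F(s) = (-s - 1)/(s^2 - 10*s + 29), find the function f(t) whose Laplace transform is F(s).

f(t) = -3*exp(5*t)*sin(2*t) - exp(5*t)*cos(2*t)

Complete the square in the denominator: s^2 - 10*s + 29 = (s - 5)^2 + 2^2.
Split the numerator to match: -s - 1 = -1·(s - 5) - 3·2.
Invert each term: -1·(s - 5)/((s - 5)^2 + 4) ↔ -e^(5t)cos(2t); -3·2/((s - 5)^2 + 4) ↔ -3e^(5t)sin(2t).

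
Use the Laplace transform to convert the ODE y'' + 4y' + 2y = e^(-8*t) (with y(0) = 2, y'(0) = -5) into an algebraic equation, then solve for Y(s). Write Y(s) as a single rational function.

Y(s) = (2*s^2 + 19*s + 25)/(s^3 + 12*s^2 + 34*s + 16)

Apply the Laplace transform to the equation.
Using L{y''} = s^2 Y - s·y(0) - y'(0) and L{y'} = sY - y(0), with y(0) = 2, y'(0) = -5, the left side becomes (s^2 + 4*s + 2)Y - (2*s + 3).
The right side is L{e^(-8*t)} = 1/(s + 8).
So (s^2 + 4*s + 2)Y = 1/(s + 8) + (2*s + 3).
Divide through and combine into a single rational function.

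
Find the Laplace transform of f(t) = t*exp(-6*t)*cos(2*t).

(s + 4)*(s + 8)/(s^2 + 12*s + 40)^2

L{cos(2t)} = s/(s^2 + 4).
Multiplying by e^(-6t) shifts s → s + 6, so L{exp(-6*t)*cos(2*t)} = (s + 6)/((s + 6)^2 + 4).
Then apply L{t·g(t)} = -d/ds[H(s)] with H(s) = (s + 6)/((s + 6)^2 + 4):
differentiating 1 time and applying the sign gives (s + 4)*(s + 8)/(s^2 + 12*s + 40)^2.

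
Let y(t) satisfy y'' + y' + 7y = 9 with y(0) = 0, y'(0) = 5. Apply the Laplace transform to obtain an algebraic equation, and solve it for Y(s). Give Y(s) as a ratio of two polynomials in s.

Transform both sides with L{·}.
Using L{y''} = s^2 Y - s·y(0) - y'(0) and L{y'} = sY - y(0), with y(0) = 0, y'(0) = 5, the left side becomes (s^2 + s + 7)Y - (5).
The right side is L{9} = 9/s.
So (s^2 + s + 7)Y = 9/s + (5).
Divide through and combine into a single rational function.

Y(s) = (5*s + 9)/(s^3 + s^2 + 7*s)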